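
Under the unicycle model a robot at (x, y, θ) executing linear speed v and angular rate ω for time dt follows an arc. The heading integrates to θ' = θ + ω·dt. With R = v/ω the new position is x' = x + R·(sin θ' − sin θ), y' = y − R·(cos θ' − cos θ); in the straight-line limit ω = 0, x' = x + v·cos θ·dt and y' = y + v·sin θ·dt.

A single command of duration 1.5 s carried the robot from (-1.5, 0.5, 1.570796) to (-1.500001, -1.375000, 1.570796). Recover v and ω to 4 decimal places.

Δθ = 1.570796 − 1.570796 = 0.000000
ω = Δθ/dt = 0.000000/1.5 = 0.0000
ω = 0 → v = (Δx·cos θ + Δy·sin θ)/dt = -1.2500

v = -1.2500, ω = 0.0000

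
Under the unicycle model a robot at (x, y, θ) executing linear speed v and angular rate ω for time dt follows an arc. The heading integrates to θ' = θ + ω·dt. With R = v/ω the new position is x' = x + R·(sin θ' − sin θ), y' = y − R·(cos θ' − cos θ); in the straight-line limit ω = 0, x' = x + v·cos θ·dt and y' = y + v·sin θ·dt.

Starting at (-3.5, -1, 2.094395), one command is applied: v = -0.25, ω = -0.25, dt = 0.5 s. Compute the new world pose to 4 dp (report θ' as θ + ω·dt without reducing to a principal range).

(-3.4444, -1.1119, 1.9694)

θ' = 2.0944 + -0.25·0.5 = 1.9694
R = v/ω = -0.25/-0.25 = 1.0000
x' = -3.5 + 1.0000·(sin 1.9694 − sin 2.0944) = -3.4444
y' = -1 − 1.0000·(cos 1.9694 − cos 2.0944) = -1.1119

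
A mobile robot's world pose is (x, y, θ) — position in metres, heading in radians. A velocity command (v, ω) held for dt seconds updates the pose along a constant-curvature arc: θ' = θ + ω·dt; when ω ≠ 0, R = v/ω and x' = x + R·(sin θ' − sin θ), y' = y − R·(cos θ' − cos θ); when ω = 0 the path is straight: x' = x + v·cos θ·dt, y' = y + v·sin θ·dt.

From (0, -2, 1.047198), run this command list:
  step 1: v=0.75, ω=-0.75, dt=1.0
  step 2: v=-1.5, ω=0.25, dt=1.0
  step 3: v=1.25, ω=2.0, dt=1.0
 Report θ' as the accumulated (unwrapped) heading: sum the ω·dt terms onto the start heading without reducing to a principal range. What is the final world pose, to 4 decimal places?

(-0.7667, -1.1053, 2.5472)

step 1: θ'=0.2972 (R=-1.0000) → pose (0.5732, -1.5438, 0.2972)
step 2: θ'=0.5472 (R=-6.0000) → pose (-0.7915, -2.1569, 0.5472)
step 3: θ'=2.5472 (R=0.6250) → pose (-0.7667, -1.1053, 2.5472)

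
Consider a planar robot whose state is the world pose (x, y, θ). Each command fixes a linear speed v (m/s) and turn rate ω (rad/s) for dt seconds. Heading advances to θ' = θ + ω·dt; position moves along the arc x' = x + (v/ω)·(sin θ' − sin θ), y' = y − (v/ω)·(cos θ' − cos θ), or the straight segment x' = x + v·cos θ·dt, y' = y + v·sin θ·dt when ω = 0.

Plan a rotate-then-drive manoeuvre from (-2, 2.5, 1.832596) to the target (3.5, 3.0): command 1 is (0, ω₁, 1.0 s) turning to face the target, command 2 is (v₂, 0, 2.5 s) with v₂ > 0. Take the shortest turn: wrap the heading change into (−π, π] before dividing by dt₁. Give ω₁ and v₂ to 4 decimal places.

ω₁ = -1.7419, v₂ = 2.2091

heading to target = atan2(3−2.5, 3.5−-2) = 0.0907
Δθ = wrap(0.0907 − 1.8326) = -1.7419; ω₁ = Δθ/dt₁ = -1.7419
distance = √((3.5−-2)² + (3−2.5)²) = 5.5227; v₂ = distance/dt₂ = 2.2091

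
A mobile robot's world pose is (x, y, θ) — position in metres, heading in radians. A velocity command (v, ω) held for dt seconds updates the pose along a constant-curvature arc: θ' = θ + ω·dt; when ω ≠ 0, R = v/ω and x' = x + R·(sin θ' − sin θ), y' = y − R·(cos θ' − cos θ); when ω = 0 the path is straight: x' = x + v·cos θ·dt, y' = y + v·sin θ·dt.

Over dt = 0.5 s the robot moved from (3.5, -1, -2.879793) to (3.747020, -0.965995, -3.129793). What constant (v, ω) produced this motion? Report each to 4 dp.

v = -0.5000, ω = -0.5000

Δθ = -3.129793 − -2.879793 = -0.250000
ω = Δθ/dt = -0.250000/0.5 = -0.5000
R = Δx/(sin θ' − sin θ) = 1.0000
v = R·ω = 1.0000·-0.5000 = -0.5000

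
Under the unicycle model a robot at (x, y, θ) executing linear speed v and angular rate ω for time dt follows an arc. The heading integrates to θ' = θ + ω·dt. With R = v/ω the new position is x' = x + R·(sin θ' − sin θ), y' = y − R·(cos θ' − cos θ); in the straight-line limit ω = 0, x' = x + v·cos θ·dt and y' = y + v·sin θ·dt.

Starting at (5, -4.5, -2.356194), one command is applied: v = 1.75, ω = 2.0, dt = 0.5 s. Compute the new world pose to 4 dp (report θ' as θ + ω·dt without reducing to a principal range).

θ' = -2.3562 + 2.0·0.5 = -1.3562
R = v/ω = 1.75/2.0 = 0.8750
x' = 5 + 0.8750·(sin -1.3562 − sin -2.3562) = 4.7638
y' = -4.5 − 0.8750·(cos -1.3562 − cos -2.3562) = -5.3051

(4.7638, -5.3051, -1.3562)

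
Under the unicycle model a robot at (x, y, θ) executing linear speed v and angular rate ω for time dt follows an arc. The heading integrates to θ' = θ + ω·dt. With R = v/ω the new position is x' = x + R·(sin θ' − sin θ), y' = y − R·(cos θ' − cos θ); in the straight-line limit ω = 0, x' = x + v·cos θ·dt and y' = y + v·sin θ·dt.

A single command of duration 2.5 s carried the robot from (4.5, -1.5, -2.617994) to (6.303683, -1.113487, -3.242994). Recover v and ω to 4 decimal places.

Δθ = -3.242994 − -2.617994 = -0.625000
ω = Δθ/dt = -0.625000/2.5 = -0.2500
R = Δx/(sin θ' − sin θ) = 3.0000
v = R·ω = 3.0000·-0.2500 = -0.7500

v = -0.7500, ω = -0.2500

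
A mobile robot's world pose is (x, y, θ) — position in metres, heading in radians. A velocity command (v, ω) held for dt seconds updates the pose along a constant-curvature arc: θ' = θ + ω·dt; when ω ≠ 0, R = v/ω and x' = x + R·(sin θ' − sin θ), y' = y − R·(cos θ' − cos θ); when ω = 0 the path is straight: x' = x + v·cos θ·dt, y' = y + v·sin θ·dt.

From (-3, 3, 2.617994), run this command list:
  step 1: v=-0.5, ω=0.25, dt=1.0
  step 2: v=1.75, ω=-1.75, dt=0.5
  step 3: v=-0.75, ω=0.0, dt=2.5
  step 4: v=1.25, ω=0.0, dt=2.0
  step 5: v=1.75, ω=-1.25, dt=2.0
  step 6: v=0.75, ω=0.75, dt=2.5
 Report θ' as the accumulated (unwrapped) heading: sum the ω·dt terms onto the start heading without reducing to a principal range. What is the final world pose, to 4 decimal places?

step 1: θ'=2.8680 (R=-2.0000) → pose (-2.5404, 2.8064, 2.8680)
step 2: θ'=1.9930 (R=-1.0000) → pose (-3.1824, 3.3595, 1.9930)
step 3: θ'=1.9930 (straight) → pose (-2.4141, 1.6491, 1.9930)
step 4: θ'=1.9930 (straight) → pose (-3.4385, 3.9296, 1.9930)
step 5: θ'=-0.5070 (R=-1.4000) → pose (-1.4816, 5.7272, -0.5070)
step 6: θ'=1.3680 (R=1.0000) → pose (-0.0166, 6.3999, 1.3680)

(-0.0166, 6.3999, 1.3680)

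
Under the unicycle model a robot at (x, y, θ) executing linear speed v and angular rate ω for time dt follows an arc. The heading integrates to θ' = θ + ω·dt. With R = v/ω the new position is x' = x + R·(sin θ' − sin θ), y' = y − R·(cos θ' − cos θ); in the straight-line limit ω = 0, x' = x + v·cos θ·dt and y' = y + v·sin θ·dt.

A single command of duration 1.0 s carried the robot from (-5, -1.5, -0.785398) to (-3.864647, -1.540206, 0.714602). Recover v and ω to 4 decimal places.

v = 1.2500, ω = 1.5000

Δθ = 0.714602 − -0.785398 = 1.500000
ω = Δθ/dt = 1.500000/1.0 = 1.5000
R = Δx/(sin θ' − sin θ) = 0.8333
v = R·ω = 0.8333·1.5000 = 1.2500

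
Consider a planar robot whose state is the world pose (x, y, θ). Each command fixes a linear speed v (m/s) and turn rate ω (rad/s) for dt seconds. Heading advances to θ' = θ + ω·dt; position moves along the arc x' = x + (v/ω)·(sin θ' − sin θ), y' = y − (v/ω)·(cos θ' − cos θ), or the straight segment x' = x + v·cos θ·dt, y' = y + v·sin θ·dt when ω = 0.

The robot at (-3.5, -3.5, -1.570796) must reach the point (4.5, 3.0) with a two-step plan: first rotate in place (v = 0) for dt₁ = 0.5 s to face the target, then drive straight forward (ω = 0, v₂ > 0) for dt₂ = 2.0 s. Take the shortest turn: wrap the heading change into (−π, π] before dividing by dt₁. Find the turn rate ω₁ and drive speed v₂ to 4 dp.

ω₁ = 4.5062, v₂ = 5.1539

heading to target = atan2(3−-3.5, 4.5−-3.5) = 0.6823
Δθ = wrap(0.6823 − -1.5708) = 2.2531; ω₁ = Δθ/dt₁ = 4.5062
distance = √((4.5−-3.5)² + (3−-3.5)²) = 10.3078; v₂ = distance/dt₂ = 5.1539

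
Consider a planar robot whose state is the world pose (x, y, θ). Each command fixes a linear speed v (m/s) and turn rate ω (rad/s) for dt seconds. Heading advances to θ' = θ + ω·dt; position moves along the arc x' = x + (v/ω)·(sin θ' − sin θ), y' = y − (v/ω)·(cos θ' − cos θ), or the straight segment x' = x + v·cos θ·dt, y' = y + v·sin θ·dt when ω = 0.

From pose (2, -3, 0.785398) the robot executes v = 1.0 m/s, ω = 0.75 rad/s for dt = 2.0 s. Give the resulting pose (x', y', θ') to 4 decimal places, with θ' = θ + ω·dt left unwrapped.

(2.0643, -1.1834, 2.2854)

θ' = 0.7854 + 0.75·2.0 = 2.2854
R = v/ω = 1.0/0.75 = 1.3333
x' = 2 + 1.3333·(sin 2.2854 − sin 0.7854) = 2.0643
y' = -3 − 1.3333·(cos 2.2854 − cos 0.7854) = -1.1834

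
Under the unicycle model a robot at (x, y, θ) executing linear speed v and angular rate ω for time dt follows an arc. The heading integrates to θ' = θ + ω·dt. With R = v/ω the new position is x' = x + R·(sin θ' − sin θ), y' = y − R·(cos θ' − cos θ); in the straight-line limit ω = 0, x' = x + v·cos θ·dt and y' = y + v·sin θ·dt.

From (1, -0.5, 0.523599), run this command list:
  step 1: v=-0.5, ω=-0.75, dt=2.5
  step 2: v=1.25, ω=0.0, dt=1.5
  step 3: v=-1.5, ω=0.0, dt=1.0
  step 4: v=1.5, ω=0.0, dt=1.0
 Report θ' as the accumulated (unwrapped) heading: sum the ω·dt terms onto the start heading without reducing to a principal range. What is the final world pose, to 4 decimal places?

step 1: θ'=-1.3514 (R=0.6667) → pose (0.0160, -0.0677, -1.3514)
step 2: θ'=-1.3514 (straight) → pose (0.4241, -1.8978, -1.3514)
step 3: θ'=-1.3514 (straight) → pose (0.0976, -0.4338, -1.3514)
step 4: θ'=-1.3514 (straight) → pose (0.4241, -1.8978, -1.3514)

(0.4241, -1.8978, -1.3514)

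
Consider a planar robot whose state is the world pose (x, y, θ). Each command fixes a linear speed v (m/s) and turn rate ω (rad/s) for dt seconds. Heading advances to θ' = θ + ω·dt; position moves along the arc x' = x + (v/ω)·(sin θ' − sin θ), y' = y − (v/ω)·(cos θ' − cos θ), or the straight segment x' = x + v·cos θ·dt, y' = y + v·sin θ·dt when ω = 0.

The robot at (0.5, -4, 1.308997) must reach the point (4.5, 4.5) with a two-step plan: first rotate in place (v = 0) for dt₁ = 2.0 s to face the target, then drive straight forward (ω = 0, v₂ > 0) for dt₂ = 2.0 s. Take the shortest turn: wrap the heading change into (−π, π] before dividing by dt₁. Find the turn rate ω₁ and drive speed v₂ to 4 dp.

heading to target = atan2(4.5−-4, 4.5−0.5) = 1.1310
Δθ = wrap(1.1310 − 1.3090) = -0.1780; ω₁ = Δθ/dt₁ = -0.0890
distance = √((4.5−0.5)² + (4.5−-4)²) = 9.3941; v₂ = distance/dt₂ = 4.6971

ω₁ = -0.0890, v₂ = 4.6971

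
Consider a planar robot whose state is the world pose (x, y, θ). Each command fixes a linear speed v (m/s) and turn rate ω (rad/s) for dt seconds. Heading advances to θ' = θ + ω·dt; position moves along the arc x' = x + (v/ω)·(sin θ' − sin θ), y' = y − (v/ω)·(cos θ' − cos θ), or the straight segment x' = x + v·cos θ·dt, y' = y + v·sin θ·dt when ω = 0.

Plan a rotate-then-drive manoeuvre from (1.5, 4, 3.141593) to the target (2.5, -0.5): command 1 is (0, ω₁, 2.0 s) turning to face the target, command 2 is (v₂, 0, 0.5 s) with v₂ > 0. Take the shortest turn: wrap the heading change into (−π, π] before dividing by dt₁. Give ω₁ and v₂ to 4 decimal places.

ω₁ = 0.8947, v₂ = 9.2195

heading to target = atan2(-0.5−4, 2.5−1.5) = -1.3521
Δθ = wrap(-1.3521 − 3.1416) = 1.7895; ω₁ = Δθ/dt₁ = 0.8947
distance = √((2.5−1.5)² + (-0.5−4)²) = 4.6098; v₂ = distance/dt₂ = 9.2195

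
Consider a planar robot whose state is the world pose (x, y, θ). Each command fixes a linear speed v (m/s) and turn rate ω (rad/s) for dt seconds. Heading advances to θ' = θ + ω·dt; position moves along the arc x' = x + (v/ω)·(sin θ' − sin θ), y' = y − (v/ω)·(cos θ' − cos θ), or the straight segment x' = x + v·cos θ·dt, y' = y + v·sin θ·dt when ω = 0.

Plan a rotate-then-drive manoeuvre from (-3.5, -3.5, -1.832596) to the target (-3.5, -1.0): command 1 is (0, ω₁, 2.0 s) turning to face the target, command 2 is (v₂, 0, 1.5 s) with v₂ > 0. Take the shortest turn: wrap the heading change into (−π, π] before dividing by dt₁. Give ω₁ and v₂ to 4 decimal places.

ω₁ = -1.4399, v₂ = 1.6667

heading to target = atan2(-1−-3.5, -3.5−-3.5) = 1.5708
Δθ = wrap(1.5708 − -1.8326) = -2.8798; ω₁ = Δθ/dt₁ = -1.4399
distance = √((-3.5−-3.5)² + (-1−-3.5)²) = 2.5000; v₂ = distance/dt₂ = 1.6667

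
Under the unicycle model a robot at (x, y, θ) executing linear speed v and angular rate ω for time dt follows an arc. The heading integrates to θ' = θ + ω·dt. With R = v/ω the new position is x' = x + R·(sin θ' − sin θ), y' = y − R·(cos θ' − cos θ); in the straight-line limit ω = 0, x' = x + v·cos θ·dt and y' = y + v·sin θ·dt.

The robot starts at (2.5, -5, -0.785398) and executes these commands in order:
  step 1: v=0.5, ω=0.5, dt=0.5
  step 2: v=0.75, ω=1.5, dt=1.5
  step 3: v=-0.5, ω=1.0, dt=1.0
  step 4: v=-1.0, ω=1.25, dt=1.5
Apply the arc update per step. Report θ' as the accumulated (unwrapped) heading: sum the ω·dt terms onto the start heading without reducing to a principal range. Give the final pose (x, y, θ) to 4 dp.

step 1: θ'=-0.5354 (R=1.0000) → pose (2.6969, -5.1530, -0.5354)
step 2: θ'=1.7146 (R=0.5000) → pose (3.4469, -4.6513, 1.7146)
step 3: θ'=2.7146 (R=-0.5000) → pose (3.7346, -5.0347, 2.7146)
step 4: θ'=4.5896 (R=-0.8000) → pose (4.8599, -4.4045, 4.5896)

(4.8599, -4.4045, 4.5896)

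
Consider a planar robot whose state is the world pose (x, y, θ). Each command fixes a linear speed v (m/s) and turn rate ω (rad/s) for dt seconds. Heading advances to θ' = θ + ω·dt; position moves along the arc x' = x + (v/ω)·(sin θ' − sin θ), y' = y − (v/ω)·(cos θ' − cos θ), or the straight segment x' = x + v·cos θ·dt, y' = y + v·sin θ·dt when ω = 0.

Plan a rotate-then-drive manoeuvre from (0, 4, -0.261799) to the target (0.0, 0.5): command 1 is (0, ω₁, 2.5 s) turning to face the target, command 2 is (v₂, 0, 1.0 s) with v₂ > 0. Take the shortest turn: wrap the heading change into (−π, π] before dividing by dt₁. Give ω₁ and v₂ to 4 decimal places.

ω₁ = -0.5236, v₂ = 3.5000

heading to target = atan2(0.5−4, 0−0) = -1.5708
Δθ = wrap(-1.5708 − -0.2618) = -1.3090; ω₁ = Δθ/dt₁ = -0.5236
distance = √((0−0)² + (0.5−4)²) = 3.5000; v₂ = distance/dt₂ = 3.5000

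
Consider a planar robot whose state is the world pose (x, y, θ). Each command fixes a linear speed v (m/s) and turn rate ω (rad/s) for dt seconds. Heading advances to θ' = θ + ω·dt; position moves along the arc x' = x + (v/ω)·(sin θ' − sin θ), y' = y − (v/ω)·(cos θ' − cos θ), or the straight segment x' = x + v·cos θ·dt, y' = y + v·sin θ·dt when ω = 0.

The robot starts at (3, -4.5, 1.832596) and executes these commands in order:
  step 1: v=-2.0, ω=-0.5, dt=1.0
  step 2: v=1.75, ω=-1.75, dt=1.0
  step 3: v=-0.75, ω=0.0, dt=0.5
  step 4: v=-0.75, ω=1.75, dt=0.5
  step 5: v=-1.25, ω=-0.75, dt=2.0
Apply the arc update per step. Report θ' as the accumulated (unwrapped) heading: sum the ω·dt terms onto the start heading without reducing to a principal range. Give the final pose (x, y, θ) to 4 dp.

step 1: θ'=1.3326 (R=4.0000) → pose (3.0234, -6.4791, 1.3326)
step 2: θ'=-0.4174 (R=-1.0000) → pose (4.4005, -5.8009, -0.4174)
step 3: θ'=-0.4174 (straight) → pose (4.0577, -5.6489, -0.4174)
step 4: θ'=0.4576 (R=-0.4286) → pose (3.6946, -5.6562, 0.4576)
step 5: θ'=-1.0424 (R=1.6667) → pose (1.5189, -5.0012, -1.0424)

(1.5189, -5.0012, -1.0424)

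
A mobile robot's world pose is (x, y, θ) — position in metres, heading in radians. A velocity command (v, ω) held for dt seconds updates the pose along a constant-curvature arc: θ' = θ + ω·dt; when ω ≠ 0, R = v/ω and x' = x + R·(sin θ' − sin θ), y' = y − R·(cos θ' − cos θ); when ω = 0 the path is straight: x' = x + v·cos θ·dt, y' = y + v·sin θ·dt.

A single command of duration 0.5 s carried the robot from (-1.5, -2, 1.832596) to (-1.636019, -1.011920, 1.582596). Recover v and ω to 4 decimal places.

Δθ = 1.582596 − 1.832596 = -0.250000
ω = Δθ/dt = -0.250000/0.5 = -0.5000
R = −Δy/(cos θ' − cos θ) = -4.0000
v = R·ω = -4.0000·-0.5000 = 2.0000

v = 2.0000, ω = -0.5000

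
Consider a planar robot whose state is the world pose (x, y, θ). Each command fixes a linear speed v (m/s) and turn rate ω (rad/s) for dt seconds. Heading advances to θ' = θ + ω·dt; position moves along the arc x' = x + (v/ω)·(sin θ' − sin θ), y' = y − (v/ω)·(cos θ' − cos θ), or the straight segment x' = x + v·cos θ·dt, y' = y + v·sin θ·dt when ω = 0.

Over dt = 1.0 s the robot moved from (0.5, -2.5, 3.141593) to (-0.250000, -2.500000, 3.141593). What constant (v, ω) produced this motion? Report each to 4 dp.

Δθ = 3.141593 − 3.141593 = 0.000000
ω = Δθ/dt = 0.000000/1.0 = 0.0000
ω = 0 → v = (Δx·cos θ + Δy·sin θ)/dt = 0.7500

v = 0.7500, ω = 0.0000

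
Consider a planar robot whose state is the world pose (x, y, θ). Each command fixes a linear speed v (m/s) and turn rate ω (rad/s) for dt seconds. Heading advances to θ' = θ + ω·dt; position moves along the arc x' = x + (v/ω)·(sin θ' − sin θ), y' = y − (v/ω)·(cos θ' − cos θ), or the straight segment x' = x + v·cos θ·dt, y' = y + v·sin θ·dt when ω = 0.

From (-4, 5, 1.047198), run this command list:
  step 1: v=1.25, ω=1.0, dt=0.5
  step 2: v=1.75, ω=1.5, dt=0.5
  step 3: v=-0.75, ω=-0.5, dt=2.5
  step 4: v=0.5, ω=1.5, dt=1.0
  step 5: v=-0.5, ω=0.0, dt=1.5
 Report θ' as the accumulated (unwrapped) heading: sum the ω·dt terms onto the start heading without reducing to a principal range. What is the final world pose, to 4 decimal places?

(-3.4300, 4.6745, 2.5472)

step 1: θ'=1.5472 (R=1.2500) → pose (-3.8329, 5.5955, 1.5472)
step 2: θ'=2.2972 (R=1.1667) → pose (-4.1271, 6.3979, 2.2972)
step 3: θ'=1.0472 (R=1.5000) → pose (-3.9494, 4.6516, 1.0472)
step 4: θ'=2.5472 (R=0.3333) → pose (-4.0514, 5.0945, 2.5472)
step 5: θ'=2.5472 (straight) → pose (-3.4300, 4.6745, 2.5472)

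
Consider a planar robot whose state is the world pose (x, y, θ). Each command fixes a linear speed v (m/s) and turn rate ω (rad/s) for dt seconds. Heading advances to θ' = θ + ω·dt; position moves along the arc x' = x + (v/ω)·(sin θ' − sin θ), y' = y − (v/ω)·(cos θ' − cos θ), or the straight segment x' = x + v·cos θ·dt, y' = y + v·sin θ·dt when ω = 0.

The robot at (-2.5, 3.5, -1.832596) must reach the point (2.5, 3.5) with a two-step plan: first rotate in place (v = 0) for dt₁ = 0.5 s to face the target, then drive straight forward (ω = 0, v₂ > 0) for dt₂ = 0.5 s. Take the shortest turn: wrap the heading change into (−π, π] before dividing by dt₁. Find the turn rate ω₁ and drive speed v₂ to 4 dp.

heading to target = atan2(3.5−3.5, 2.5−-2.5) = 0.0000
Δθ = wrap(0.0000 − -1.8326) = 1.8326; ω₁ = Δθ/dt₁ = 3.6652
distance = √((2.5−-2.5)² + (3.5−3.5)²) = 5.0000; v₂ = distance/dt₂ = 10.0000

ω₁ = 3.6652, v₂ = 10.0000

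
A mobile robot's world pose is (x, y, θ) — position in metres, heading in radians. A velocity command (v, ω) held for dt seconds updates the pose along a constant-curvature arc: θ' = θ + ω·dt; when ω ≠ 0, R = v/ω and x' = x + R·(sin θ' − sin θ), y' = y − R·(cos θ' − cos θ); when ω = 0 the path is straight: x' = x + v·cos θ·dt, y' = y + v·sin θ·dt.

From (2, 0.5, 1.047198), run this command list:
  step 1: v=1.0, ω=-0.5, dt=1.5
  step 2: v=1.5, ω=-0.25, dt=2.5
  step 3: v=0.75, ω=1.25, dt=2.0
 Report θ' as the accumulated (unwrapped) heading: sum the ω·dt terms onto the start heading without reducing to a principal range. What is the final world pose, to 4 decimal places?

(7.5231, 2.2634, 2.1722)

step 1: θ'=0.2972 (R=-2.0000) → pose (3.1464, 1.4123, 0.2972)
step 2: θ'=-0.3278 (R=-6.0000) → pose (6.8352, 1.3559, -0.3278)
step 3: θ'=2.1722 (R=0.6000) → pose (7.5231, 2.2634, 2.1722)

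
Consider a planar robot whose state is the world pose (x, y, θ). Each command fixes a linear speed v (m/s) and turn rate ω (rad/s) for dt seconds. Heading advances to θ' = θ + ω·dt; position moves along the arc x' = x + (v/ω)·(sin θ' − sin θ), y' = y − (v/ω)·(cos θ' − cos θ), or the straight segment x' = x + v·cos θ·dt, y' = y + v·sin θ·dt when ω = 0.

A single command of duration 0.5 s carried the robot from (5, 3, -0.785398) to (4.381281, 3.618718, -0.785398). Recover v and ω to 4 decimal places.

v = -1.7500, ω = 0.0000

Δθ = -0.785398 − -0.785398 = 0.000000
ω = Δθ/dt = 0.000000/0.5 = 0.0000
ω = 0 → v = (Δx·cos θ + Δy·sin θ)/dt = -1.7500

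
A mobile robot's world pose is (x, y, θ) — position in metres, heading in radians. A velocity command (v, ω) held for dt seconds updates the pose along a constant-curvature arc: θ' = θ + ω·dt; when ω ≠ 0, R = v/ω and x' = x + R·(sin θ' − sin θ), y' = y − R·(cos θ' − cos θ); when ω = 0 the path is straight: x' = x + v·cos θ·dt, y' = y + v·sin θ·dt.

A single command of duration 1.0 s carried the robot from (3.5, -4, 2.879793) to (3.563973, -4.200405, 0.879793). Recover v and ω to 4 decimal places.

Δθ = 0.879793 − 2.879793 = -2.000000
ω = Δθ/dt = -2.000000/1.0 = -2.0000
R = −Δy/(cos θ' − cos θ) = 0.1250
v = R·ω = 0.1250·-2.0000 = -0.2500

v = -0.2500, ω = -2.0000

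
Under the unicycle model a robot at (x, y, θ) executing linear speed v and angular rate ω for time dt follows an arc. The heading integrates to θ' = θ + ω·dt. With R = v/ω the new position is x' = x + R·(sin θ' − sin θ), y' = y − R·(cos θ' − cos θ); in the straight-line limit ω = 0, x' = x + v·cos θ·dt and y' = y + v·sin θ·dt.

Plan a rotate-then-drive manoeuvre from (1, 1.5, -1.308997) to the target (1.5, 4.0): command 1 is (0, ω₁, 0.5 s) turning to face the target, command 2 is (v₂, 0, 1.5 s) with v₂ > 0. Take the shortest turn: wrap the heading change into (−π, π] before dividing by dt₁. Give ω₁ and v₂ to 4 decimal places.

heading to target = atan2(4−1.5, 1.5−1) = 1.3734
Δθ = wrap(1.3734 − -1.3090) = 2.6824; ω₁ = Δθ/dt₁ = 5.3648
distance = √((1.5−1)² + (4−1.5)²) = 2.5495; v₂ = distance/dt₂ = 1.6997

ω₁ = 5.3648, v₂ = 1.6997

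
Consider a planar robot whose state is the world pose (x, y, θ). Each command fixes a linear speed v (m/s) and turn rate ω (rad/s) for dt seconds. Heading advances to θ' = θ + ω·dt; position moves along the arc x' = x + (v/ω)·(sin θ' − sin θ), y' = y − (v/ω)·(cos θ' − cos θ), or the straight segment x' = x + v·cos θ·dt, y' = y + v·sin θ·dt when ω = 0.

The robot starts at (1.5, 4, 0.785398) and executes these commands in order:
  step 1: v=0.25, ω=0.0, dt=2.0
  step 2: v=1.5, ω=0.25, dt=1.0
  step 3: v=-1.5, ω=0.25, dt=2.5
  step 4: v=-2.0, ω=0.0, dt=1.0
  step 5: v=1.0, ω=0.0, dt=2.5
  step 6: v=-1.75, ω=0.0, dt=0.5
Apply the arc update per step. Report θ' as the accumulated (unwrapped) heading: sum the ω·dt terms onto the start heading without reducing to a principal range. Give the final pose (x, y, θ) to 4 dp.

step 1: θ'=0.7854 (straight) → pose (1.8536, 4.3536, 0.7854)
step 2: θ'=1.0354 (R=6.0000) → pose (2.7713, 5.5351, 1.0354)
step 3: θ'=1.6604 (R=-6.0000) → pose (1.9558, 1.9371, 1.6604)
step 4: θ'=1.6604 (straight) → pose (2.1347, -0.0549, 1.6604)
step 5: θ'=1.6604 (straight) → pose (1.9110, 2.4351, 1.6604)
step 6: θ'=1.6604 (straight) → pose (1.9893, 1.5636, 1.6604)

(1.9893, 1.5636, 1.6604)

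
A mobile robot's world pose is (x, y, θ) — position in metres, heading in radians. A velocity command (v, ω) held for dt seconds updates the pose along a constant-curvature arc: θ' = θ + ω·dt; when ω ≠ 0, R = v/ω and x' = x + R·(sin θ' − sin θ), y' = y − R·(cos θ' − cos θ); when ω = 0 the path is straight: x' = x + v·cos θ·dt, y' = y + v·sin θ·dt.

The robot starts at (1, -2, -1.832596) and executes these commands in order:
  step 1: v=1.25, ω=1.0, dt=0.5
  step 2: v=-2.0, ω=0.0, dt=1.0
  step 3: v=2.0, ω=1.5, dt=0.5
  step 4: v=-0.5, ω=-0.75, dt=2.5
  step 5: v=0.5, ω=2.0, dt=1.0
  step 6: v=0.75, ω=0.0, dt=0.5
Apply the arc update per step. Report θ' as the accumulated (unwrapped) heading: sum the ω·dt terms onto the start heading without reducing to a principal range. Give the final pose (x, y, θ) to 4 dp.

step 1: θ'=-1.3326 (R=1.2500) → pose (0.9927, -2.6185, -1.3326)
step 2: θ'=-1.3326 (straight) → pose (0.5208, -0.6749, -1.3326)
step 3: θ'=-0.5826 (R=1.3333) → pose (1.0829, -1.4737, -0.5826)
step 4: θ'=-2.4576 (R=0.6667) → pose (1.0284, -0.4003, -2.4576)
step 5: θ'=-0.4576 (R=0.2500) → pose (1.0759, -0.8184, -0.4576)
step 6: θ'=-0.4576 (straight) → pose (1.4124, -0.9840, -0.4576)

(1.4124, -0.9840, -0.4576)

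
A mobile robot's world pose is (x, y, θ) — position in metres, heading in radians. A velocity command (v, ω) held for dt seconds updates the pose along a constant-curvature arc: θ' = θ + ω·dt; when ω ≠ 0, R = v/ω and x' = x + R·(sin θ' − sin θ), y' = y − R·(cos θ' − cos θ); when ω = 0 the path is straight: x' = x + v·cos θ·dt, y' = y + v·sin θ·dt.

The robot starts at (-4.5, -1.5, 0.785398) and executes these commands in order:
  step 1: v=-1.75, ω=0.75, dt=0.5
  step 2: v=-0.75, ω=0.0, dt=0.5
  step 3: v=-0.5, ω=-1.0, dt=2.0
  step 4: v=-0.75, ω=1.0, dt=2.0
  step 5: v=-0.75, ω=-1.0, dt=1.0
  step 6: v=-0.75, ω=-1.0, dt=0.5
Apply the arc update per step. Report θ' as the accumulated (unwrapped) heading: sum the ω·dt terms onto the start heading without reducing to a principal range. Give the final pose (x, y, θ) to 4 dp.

(-8.1535, -3.3068, -0.3396)

step 1: θ'=1.1604 (R=-2.3333) → pose (-4.9897, -2.2190, 1.1604)
step 2: θ'=1.1604 (straight) → pose (-5.1393, -2.5628, 1.1604)
step 3: θ'=-0.8396 (R=0.5000) → pose (-5.9699, -2.6972, -0.8396)
step 4: θ'=1.1604 (R=-0.7500) → pose (-7.2160, -2.8988, 1.1604)
step 5: θ'=0.1604 (R=0.7500) → pose (-7.7839, -3.3400, 0.1604)
step 6: θ'=-0.3396 (R=0.7500) → pose (-8.1535, -3.3068, -0.3396)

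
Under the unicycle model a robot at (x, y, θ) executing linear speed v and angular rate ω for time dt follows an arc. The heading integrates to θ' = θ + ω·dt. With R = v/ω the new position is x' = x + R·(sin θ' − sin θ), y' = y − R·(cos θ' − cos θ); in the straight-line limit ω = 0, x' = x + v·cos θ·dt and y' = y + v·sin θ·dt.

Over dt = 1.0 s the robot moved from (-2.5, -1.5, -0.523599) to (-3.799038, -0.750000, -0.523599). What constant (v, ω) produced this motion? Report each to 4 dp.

Δθ = -0.523599 − -0.523599 = 0.000000
ω = Δθ/dt = 0.000000/1.0 = 0.0000
ω = 0 → v = (Δx·cos θ + Δy·sin θ)/dt = -1.5000

v = -1.5000, ω = 0.0000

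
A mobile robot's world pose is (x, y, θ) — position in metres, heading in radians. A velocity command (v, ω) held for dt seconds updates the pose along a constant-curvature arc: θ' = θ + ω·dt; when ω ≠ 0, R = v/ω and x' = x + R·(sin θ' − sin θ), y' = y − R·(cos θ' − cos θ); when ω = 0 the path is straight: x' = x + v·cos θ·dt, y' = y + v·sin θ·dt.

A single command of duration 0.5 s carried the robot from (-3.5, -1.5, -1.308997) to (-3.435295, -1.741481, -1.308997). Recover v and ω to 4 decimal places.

v = 0.5000, ω = 0.0000

Δθ = -1.308997 − -1.308997 = 0.000000
ω = Δθ/dt = 0.000000/0.5 = 0.0000
ω = 0 → v = (Δx·cos θ + Δy·sin θ)/dt = 0.5000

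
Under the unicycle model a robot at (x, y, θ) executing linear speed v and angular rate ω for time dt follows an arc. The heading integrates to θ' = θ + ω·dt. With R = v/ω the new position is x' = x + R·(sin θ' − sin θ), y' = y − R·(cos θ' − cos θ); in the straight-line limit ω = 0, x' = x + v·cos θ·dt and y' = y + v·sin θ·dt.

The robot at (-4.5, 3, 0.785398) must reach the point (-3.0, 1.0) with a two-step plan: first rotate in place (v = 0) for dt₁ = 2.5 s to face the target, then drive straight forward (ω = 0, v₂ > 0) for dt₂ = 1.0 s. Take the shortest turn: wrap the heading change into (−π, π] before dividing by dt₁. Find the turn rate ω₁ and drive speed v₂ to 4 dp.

ω₁ = -0.6851, v₂ = 2.5000

heading to target = atan2(1−3, -3−-4.5) = -0.9273
Δθ = wrap(-0.9273 − 0.7854) = -1.7127; ω₁ = Δθ/dt₁ = -0.6851
distance = √((-3−-4.5)² + (1−3)²) = 2.5000; v₂ = distance/dt₂ = 2.5000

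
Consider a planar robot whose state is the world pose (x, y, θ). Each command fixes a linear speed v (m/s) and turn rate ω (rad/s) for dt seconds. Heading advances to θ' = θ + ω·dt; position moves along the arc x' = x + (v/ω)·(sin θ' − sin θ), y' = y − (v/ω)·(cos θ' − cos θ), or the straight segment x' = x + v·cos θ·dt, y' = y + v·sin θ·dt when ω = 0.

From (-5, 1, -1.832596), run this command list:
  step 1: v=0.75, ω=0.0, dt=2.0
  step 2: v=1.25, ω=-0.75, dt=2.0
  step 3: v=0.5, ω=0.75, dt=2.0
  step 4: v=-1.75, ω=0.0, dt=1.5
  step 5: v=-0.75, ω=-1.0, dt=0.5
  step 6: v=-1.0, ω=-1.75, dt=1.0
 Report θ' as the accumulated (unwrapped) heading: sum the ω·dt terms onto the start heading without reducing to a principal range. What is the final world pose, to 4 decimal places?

(-6.3486, 0.6654, -4.0826)

step 1: θ'=-1.8326 (straight) → pose (-5.3882, -0.4489, -1.8326)
step 2: θ'=-3.3326 (R=-1.6667) → pose (-7.3145, -1.6539, -3.3326)
step 3: θ'=-1.8326 (R=0.6667) → pose (-8.0850, -2.1359, -1.8326)
step 4: θ'=-1.8326 (straight) → pose (-7.4056, 0.3997, -1.8326)
step 5: θ'=-2.3326 (R=0.7500) → pose (-7.2239, 0.7232, -2.3326)
step 6: θ'=-4.0826 (R=0.5714) → pose (-6.3486, 0.6654, -4.0826)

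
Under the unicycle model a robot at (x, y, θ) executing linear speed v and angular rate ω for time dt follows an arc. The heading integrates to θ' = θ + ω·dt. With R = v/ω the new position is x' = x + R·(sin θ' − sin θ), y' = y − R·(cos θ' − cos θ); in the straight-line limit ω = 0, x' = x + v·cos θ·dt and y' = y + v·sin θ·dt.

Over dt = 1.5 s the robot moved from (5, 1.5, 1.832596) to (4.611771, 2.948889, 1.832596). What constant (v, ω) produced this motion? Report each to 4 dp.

v = 1.0000, ω = 0.0000

Δθ = 1.832596 − 1.832596 = 0.000000
ω = Δθ/dt = 0.000000/1.5 = 0.0000
ω = 0 → v = (Δx·cos θ + Δy·sin θ)/dt = 1.0000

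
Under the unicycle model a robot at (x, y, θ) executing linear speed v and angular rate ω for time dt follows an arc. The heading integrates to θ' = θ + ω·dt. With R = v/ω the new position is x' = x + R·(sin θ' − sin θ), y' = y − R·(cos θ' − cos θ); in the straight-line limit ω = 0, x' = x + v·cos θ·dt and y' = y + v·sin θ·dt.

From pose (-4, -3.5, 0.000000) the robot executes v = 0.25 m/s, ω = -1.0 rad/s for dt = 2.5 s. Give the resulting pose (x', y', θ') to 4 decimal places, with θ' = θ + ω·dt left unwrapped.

(-3.8504, -3.9503, -2.5000)

θ' = 0.0000 + -1.0·2.5 = -2.5000
R = v/ω = 0.25/-1.0 = -0.2500
x' = -4 + -0.2500·(sin -2.5000 − sin 0.0000) = -3.8504
y' = -3.5 − -0.2500·(cos -2.5000 − cos 0.0000) = -3.9503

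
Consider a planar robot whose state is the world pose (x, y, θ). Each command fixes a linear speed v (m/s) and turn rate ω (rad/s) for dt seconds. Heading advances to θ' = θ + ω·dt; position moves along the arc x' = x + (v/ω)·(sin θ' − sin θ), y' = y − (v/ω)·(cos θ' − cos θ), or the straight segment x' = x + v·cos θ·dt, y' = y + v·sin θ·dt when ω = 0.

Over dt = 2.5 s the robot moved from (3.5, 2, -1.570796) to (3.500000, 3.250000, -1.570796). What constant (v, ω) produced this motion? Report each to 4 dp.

v = -0.5000, ω = 0.0000

Δθ = -1.570796 − -1.570796 = 0.000000
ω = Δθ/dt = 0.000000/2.5 = 0.0000
ω = 0 → v = (Δx·cos θ + Δy·sin θ)/dt = -0.5000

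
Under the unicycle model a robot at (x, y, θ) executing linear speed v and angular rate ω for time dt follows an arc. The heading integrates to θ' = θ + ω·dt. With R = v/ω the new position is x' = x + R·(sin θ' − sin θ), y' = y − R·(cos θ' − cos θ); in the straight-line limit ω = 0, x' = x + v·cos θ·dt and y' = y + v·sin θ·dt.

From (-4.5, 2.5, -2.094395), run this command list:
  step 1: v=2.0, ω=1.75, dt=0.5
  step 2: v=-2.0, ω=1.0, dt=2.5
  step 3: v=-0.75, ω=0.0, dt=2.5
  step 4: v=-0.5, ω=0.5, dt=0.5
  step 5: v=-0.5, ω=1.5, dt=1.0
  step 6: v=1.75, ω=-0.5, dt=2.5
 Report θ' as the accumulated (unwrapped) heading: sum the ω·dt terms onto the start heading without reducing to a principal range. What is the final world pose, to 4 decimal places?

(-11.6944, 1.7813, 1.7806)

step 1: θ'=-1.2194 (R=1.1429) → pose (-4.5833, 1.5352, -1.2194)
step 2: θ'=1.2806 (R=-2.0000) → pose (-8.3774, 1.4190, 1.2806)
step 3: θ'=1.2806 (straight) → pose (-8.9139, -0.3776, 1.2806)
step 4: θ'=1.5306 (R=-1.0000) → pose (-8.9549, -0.6235, 1.5306)
step 5: θ'=3.0306 (R=-0.3333) → pose (-8.6588, -0.9682, 3.0306)
step 6: θ'=1.7806 (R=-3.5000) → pose (-11.6944, 1.7813, 1.7806)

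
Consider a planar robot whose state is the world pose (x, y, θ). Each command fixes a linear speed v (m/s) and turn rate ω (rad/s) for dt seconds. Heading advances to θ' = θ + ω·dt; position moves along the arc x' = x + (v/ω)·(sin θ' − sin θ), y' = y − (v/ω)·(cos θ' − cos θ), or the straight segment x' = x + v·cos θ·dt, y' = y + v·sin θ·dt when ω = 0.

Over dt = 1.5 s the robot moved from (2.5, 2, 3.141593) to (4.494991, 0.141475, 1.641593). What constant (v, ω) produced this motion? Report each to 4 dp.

Δθ = 1.641593 − 3.141593 = -1.500000
ω = Δθ/dt = -1.500000/1.5 = -1.0000
R = Δx/(sin θ' − sin θ) = 2.0000
v = R·ω = 2.0000·-1.0000 = -2.0000

v = -2.0000, ω = -1.0000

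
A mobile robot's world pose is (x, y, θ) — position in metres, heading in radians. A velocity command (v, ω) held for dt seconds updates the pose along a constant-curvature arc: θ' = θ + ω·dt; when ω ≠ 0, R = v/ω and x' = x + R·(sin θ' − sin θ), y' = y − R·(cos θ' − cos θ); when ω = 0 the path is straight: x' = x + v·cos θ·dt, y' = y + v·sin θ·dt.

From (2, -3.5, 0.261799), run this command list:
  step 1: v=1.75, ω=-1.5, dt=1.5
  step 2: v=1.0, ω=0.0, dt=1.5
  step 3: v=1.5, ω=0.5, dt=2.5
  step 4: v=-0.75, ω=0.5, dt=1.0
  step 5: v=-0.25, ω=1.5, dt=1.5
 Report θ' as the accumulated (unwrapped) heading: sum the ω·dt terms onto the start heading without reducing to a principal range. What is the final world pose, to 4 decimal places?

(2.6384, -9.7913, 2.0118)

step 1: θ'=-1.9882 (R=-1.1667) → pose (3.3685, -5.0999, -1.9882)
step 2: θ'=-1.9882 (straight) → pose (2.7604, -6.4711, -1.9882)
step 3: θ'=-0.7382 (R=3.0000) → pose (3.4839, -9.9063, -0.7382)
step 4: θ'=-0.2382 (R=-1.5000) → pose (2.8284, -9.5582, -0.2382)
step 5: θ'=2.0118 (R=-0.1667) → pose (2.6384, -9.7913, 2.0118)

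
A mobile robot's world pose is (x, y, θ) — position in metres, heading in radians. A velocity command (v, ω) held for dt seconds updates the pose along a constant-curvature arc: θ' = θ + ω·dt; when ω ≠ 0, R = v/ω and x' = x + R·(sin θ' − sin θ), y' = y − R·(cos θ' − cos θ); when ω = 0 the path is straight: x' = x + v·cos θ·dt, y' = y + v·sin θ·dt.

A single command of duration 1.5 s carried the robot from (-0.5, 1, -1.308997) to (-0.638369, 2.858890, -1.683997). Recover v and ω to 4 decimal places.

Δθ = -1.683997 − -1.308997 = -0.375000
ω = Δθ/dt = -0.375000/1.5 = -0.2500
R = −Δy/(cos θ' − cos θ) = 5.0000
v = R·ω = 5.0000·-0.2500 = -1.2500

v = -1.2500, ω = -0.2500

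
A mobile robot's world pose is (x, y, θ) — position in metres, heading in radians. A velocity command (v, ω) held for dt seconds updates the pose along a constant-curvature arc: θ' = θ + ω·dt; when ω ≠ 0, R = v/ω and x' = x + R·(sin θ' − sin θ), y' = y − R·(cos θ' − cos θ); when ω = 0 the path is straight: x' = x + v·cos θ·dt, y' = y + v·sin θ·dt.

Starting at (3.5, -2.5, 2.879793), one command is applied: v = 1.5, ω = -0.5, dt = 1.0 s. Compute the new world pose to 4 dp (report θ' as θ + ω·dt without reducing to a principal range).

(2.2058, -1.7730, 2.3798)

θ' = 2.8798 + -0.5·1.0 = 2.3798
R = v/ω = 1.5/-0.5 = -3.0000
x' = 3.5 + -3.0000·(sin 2.3798 − sin 2.8798) = 2.2058
y' = -2.5 − -3.0000·(cos 2.3798 − cos 2.8798) = -1.7730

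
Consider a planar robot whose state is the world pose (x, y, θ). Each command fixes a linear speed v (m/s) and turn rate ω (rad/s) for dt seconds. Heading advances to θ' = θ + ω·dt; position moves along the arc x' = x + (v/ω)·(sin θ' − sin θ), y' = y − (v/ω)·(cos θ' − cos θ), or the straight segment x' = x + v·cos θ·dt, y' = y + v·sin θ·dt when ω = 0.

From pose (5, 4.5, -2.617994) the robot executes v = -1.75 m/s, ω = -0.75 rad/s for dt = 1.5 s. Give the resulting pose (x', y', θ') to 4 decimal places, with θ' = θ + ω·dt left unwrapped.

(7.4869, 4.4032, -3.7430)

θ' = -2.6180 + -0.75·1.5 = -3.7430
R = v/ω = -1.75/-0.75 = 2.3333
x' = 5 + 2.3333·(sin -3.7430 − sin -2.6180) = 7.4869
y' = 4.5 − 2.3333·(cos -3.7430 − cos -2.6180) = 4.4032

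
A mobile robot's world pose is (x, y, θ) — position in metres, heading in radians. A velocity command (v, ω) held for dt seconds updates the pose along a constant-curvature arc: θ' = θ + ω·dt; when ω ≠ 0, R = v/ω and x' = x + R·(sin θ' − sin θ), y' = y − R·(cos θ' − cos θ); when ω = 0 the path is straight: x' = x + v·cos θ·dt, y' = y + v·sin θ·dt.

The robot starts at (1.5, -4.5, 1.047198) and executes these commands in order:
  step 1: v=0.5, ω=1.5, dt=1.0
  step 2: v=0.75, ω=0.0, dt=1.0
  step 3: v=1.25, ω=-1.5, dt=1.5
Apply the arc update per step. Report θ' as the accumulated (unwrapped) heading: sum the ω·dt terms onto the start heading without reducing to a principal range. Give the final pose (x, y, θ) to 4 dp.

(0.9993, -2.1500, 0.2972)

step 1: θ'=2.5472 (R=0.3333) → pose (1.3980, -4.0572, 2.5472)
step 2: θ'=2.5472 (straight) → pose (0.7766, -3.6372, 2.5472)
step 3: θ'=0.2972 (R=-0.8333) → pose (0.9993, -2.1500, 0.2972)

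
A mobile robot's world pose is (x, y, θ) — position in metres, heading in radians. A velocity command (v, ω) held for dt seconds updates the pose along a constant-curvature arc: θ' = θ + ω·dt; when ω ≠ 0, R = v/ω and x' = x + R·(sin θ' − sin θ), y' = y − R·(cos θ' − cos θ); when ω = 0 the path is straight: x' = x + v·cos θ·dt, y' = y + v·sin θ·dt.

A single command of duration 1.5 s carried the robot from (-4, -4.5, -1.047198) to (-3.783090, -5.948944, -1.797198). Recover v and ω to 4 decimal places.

v = 1.0000, ω = -0.5000

Δθ = -1.797198 − -1.047198 = -0.750000
ω = Δθ/dt = -0.750000/1.5 = -0.5000
R = −Δy/(cos θ' − cos θ) = -2.0000
v = R·ω = -2.0000·-0.5000 = 1.0000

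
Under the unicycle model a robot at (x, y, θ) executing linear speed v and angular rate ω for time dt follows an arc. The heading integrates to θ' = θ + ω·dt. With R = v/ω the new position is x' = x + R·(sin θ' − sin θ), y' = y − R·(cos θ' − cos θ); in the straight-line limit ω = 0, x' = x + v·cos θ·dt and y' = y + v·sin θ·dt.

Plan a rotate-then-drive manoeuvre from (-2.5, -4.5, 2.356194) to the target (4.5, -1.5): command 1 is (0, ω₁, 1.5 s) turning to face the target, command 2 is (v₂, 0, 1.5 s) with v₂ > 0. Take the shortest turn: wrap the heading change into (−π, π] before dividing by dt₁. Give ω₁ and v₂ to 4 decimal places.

ω₁ = -1.3009, v₂ = 5.0772

heading to target = atan2(-1.5−-4.5, 4.5−-2.5) = 0.4049
Δθ = wrap(0.4049 − 2.3562) = -1.9513; ω₁ = Δθ/dt₁ = -1.3009
distance = √((4.5−-2.5)² + (-1.5−-4.5)²) = 7.6158; v₂ = distance/dt₂ = 5.0772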